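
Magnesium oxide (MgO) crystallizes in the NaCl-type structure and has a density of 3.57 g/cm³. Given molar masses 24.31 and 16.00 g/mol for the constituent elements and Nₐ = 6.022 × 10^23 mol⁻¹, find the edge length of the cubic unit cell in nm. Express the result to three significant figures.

0.422 nm

M(MgO) = 40.31 g/mol; Z = 4 formula units per cell.
a³ = Z·M/(N_A·ρ) = 4 × 40.31 / (6.022 × 10²³ × 3.57) = 7.500 × 10^-23 cm³, so a = 4.217 × 10^-8 cm = 0.422 nm.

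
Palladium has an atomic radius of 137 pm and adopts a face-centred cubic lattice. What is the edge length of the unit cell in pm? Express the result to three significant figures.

387 pm

In an FCC lattice, atoms touch along the face diagonal, so √2·a = 4r.
a = 4r/√2 = 4 × 137 / 1.4142 = 387 pm.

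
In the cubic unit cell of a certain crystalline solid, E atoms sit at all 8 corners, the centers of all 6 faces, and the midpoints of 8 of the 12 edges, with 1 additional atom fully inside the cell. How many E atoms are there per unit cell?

7

Corner atoms are shared by 8 cells (1/8 each), face atoms by 2 (1/2 each), edge atoms by 4 (1/4 each), interior atoms are unshared.
Net atoms = 8 × 1/8 + 6 × 1/2 + 8 × 1/4 + 1 = 1 + 3 + 2 + 1 = 7.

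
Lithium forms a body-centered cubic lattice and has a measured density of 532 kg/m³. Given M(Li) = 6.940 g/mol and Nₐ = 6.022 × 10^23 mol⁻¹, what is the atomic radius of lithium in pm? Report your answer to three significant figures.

152 pm

For a BCC cell (Z = 2), a³ = Z·M/(N_A·ρ) = 2 × 6.940 / (6.022 × 10²³ × 0.5320) = 4.332 × 10^-23 cm³, so a = 3.512 × 10^-8 cm = 351.2 pm.
Atoms touch along the body diagonal, so √3·a = 4r, so r = 0.4330 × a = 152 pm.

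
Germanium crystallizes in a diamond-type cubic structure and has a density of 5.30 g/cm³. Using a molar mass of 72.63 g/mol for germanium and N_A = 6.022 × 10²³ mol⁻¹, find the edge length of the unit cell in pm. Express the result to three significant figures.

With Z = 8 atoms per diamond cubic cell, a³ = Z·M/(N_A·ρ) = 8 × 72.63 / (6.022 × 10²³ × 5.300 g/cm³) = 1.820 × 10^-22 cm³.
a = (1.820 × 10^-22)^(1/3) = 5.668 × 10^-8 cm = 567 pm.

567 pm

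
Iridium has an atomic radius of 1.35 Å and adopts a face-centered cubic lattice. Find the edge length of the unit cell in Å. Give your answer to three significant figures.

3.82 Å

In an FCC lattice, atoms touch along the face diagonal, so √2·a = 4r.
a = 4r/√2 = 4 × 1.35 / 1.4142 = 3.82 Å.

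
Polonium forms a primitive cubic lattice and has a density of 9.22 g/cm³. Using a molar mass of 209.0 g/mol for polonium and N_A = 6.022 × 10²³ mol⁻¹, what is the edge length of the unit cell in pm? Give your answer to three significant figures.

With Z = 1 atom per simple cubic cell, a³ = Z·M/(N_A·ρ) = 1 × 209.0 / (6.022 × 10²³ × 9.220 g/cm³) = 3.764 × 10^-23 cm³.
a = (3.764 × 10^-23)^(1/3) = 3.351 × 10^-8 cm = 335 pm.

335 pm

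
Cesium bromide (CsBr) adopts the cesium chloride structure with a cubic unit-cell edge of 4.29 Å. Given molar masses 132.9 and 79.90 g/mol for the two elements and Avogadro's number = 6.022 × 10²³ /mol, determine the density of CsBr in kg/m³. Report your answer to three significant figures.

4480 kg/m³

The cesium chloride structure contains Z = 1 formula unit per cell; M(CsBr) = 132.9 + 79.90 = 212.8 g/mol.
a³ = (4.290 × 10^-8 cm)³ = 7.895 × 10^-23 cm³.
ρ = 1 × 212.8 / (6.022 × 10²³ × 7.895 × 10^-23) = 4.476 g/cm³ = 4480 kg/m³.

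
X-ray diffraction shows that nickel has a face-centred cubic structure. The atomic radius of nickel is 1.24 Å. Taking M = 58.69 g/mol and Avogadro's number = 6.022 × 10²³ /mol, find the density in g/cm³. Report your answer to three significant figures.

In an FCC lattice, atoms touch along the face diagonal, so √2·a = 4r, giving a = 3.507 Å = 3.507 × 10^-8 cm.
With Z = 4, ρ = Z·M/(N_A·a³) = 4 × 58.69 / (6.022 × 10²³ × 4.314 × 10^-23) = 9.036 g/cm³.

9.04 g/cm³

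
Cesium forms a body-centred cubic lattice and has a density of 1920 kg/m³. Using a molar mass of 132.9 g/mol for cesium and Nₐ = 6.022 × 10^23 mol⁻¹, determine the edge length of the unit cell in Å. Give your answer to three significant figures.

6.13 Å

With Z = 2 atoms per BCC cell, a³ = Z·M/(N_A·ρ) = 2 × 132.9 / (6.022 × 10²³ × 1.920 g/cm³) = 2.299 × 10^-22 cm³.
a = (2.299 × 10^-22)^(1/3) = 6.126 × 10^-8 cm = 6.13 Å.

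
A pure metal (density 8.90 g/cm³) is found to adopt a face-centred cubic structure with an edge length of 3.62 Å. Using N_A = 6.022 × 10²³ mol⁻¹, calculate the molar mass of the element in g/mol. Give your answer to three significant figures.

An FCC cell has Z = 4 atoms; a = 3.620 × 10^-8 cm.
M = ρ·N_A·a³/Z = 8.90 × 6.022 × 10²³ × 4.744 × 10^-23 / 4 = 63.6 g/mol.

63.6 g/mol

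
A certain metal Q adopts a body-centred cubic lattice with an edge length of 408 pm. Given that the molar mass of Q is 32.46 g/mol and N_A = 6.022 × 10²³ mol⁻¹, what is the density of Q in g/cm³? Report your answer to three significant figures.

A BCC unit cell contains Z = 2 atoms.
Cell volume: a³ = (408 pm)³ = (4.080 × 10^-8 cm)³ = 6.792 × 10^-23 cm³.
ρ = Z·M/(N_A·a³) = 2 × 32.46 / (6.022 × 10²³ × 6.792 × 10^-23) = 1.587 g/cm³.

1.59 g/cm³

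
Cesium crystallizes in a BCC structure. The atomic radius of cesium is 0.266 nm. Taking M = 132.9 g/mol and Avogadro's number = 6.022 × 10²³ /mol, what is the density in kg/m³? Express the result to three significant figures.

1900 kg/m³

In a BCC lattice, atoms touch along the body diagonal, so √3·a = 4r, giving a = 0.6143 nm = 6.143 × 10^-8 cm.
With Z = 2, ρ = Z·M/(N_A·a³) = 2 × 132.9 / (6.022 × 10²³ × 2.318 × 10^-22) = 1.904 g/cm³ = 1900 kg/m³.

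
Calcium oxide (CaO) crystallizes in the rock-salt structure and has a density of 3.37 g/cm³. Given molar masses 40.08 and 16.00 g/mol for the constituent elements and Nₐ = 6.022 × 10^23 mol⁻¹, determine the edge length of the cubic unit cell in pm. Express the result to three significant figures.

M(CaO) = 56.08 g/mol; Z = 4 formula units per cell.
a³ = Z·M/(N_A·ρ) = 4 × 56.08 / (6.022 × 10²³ × 3.37) = 1.105 × 10^-22 cm³, so a = 4.799 × 10^-8 cm = 480 pm.

480 pm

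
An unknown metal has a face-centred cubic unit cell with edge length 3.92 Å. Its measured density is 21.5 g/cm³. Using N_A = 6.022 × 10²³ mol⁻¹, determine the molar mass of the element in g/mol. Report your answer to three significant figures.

195 g/mol

An FCC cell has Z = 4 atoms; a = 3.920 × 10^-8 cm.
M = ρ·N_A·a³/Z = 21.5 × 6.022 × 10²³ × 6.024 × 10^-23 / 4 = 195 g/mol.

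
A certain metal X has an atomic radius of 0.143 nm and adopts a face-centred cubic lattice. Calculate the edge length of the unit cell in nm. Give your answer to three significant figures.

In an FCC lattice, atoms touch along the face diagonal, so √2·a = 4r.
a = 4r/√2 = 4 × 0.143 / 1.4142 = 0.404 nm.

0.404 nm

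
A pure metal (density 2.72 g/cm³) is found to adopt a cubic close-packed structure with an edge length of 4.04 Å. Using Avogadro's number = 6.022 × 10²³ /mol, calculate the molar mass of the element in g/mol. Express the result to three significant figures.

An FCC cell has Z = 4 atoms; a = 4.040 × 10^-8 cm.
M = ρ·N_A·a³/Z = 2.72 × 6.022 × 10²³ × 6.594 × 10^-23 / 4 = 27.0 g/mol.

27.0 g/mol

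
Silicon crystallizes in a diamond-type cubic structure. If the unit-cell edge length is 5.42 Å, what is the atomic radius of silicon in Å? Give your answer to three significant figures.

In a diamond cubic lattice, nearest neighbors lie along the body diagonal with √3·a = 8r.
r = √3·a/8 = 1.7321 × 5.42 / 8 = 1.17 Å.

1.17 Å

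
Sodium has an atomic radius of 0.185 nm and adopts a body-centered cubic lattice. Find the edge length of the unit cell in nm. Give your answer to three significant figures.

In a BCC lattice, atoms touch along the body diagonal, so √3·a = 4r.
a = 4r/√3 = 4 × 0.185 / 1.7321 = 0.427 nm.

0.427 nm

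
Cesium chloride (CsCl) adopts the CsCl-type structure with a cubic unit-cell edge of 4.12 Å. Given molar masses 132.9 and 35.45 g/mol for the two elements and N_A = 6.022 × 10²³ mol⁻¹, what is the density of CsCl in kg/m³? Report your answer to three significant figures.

The CsCl-type structure contains Z = 1 formula unit per cell; M(CsCl) = 132.9 + 35.45 = 168.35 g/mol.
a³ = (4.120 × 10^-8 cm)³ = 6.993 × 10^-23 cm³.
ρ = 1 × 168.35 / (6.022 × 10²³ × 6.993 × 10^-23) = 3.997 g/cm³ = 4000 kg/m³.

4000 kg/m³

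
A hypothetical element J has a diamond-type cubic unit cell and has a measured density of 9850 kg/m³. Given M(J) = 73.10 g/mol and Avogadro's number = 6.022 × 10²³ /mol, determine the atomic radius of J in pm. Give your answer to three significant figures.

100 pm

For a diamond cubic cell (Z = 8), a³ = Z·M/(N_A·ρ) = 8 × 73.10 / (6.022 × 10²³ × 9.850) = 9.859 × 10^-23 cm³, so a = 4.620 × 10^-8 cm = 462.0 pm.
Nearest neighbors lie along the body diagonal with √3·a = 8r, so r = 0.2165 × a = 100 pm.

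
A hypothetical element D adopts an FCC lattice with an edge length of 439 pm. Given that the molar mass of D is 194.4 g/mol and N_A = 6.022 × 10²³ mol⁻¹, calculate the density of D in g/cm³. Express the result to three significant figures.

15.3 g/cm³

An FCC unit cell contains Z = 4 atoms.
Cell volume: a³ = (439 pm)³ = (4.390 × 10^-8 cm)³ = 8.460 × 10^-23 cm³.
ρ = Z·M/(N_A·a³) = 4 × 194.4 / (6.022 × 10²³ × 8.460 × 10^-23) = 15.26 g/cm³.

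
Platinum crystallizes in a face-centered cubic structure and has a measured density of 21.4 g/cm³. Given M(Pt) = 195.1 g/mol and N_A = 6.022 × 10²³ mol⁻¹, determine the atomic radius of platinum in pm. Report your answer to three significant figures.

139 pm

For an FCC cell (Z = 4), a³ = Z·M/(N_A·ρ) = 4 × 195.1 / (6.022 × 10²³ × 21.40) = 6.056 × 10^-23 cm³, so a = 3.927 × 10^-8 cm = 392.7 pm.
Atoms touch along the face diagonal, so √2·a = 4r, so r = 0.3536 × a = 139 pm.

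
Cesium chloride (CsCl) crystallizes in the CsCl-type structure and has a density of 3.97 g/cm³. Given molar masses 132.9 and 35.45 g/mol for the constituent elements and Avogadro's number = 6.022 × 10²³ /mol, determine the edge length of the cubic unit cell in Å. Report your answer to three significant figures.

4.13 Å

M(CsCl) = 168.35 g/mol; Z = 1 formula unit per cell.
a³ = Z·M/(N_A·ρ) = 1 × 168.35 / (6.022 × 10²³ × 3.97) = 7.042 × 10^-23 cm³, so a = 4.129 × 10^-8 cm = 4.13 Å.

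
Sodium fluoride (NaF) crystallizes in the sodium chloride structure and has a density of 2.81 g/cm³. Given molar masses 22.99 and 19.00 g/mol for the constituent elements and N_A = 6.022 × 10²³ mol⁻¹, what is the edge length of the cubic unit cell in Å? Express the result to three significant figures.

M(NaF) = 41.99 g/mol; Z = 4 formula units per cell.
a³ = Z·M/(N_A·ρ) = 4 × 41.99 / (6.022 × 10²³ × 2.81) = 9.926 × 10^-23 cm³, so a = 4.630 × 10^-8 cm = 4.63 Å.

4.63 Å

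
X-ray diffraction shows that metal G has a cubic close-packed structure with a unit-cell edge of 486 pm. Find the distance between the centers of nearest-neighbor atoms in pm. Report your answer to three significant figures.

In an FCC structure, atoms touch along the face diagonal, so √2·a = 4r; the nearest-neighbor distance equals 2r = 0.7071·a.
d = 0.7071 × 486 = 344 pm.

344 pm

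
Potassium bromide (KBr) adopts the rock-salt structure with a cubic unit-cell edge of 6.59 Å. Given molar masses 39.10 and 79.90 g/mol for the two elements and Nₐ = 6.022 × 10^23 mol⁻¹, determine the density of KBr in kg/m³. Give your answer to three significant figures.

2760 kg/m³

The rock-salt structure contains Z = 4 formula units per cell; M(KBr) = 39.10 + 79.90 = 119.0 g/mol.
a³ = (6.590 × 10^-8 cm)³ = 2.862 × 10^-22 cm³.
ρ = 4 × 119.0 / (6.022 × 10²³ × 2.862 × 10^-22) = 2.762 g/cm³ = 2760 kg/m³.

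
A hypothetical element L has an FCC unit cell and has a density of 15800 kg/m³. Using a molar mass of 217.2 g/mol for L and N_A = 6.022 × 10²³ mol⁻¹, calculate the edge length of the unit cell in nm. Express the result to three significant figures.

0.450 nm

With Z = 4 atoms per FCC cell, a³ = Z·M/(N_A·ρ) = 4 × 217.2 / (6.022 × 10²³ × 15.80 g/cm³) = 9.131 × 10^-23 cm³.
a = (9.131 × 10^-23)^(1/3) = 4.503 × 10^-8 cm = 0.450 nm.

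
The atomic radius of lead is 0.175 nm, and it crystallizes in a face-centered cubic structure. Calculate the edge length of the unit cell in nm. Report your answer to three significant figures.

0.495 nm

In an FCC lattice, atoms touch along the face diagonal, so √2·a = 4r.
a = 4r/√2 = 4 × 0.175 / 1.4142 = 0.495 nm.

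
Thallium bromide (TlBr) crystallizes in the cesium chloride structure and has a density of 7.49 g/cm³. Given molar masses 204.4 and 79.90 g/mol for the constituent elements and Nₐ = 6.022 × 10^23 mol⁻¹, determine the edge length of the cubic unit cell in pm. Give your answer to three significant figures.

398 pm

M(TlBr) = 284.3 g/mol; Z = 1 formula unit per cell.
a³ = Z·M/(N_A·ρ) = 1 × 284.3 / (6.022 × 10²³ × 7.49) = 6.303 × 10^-23 cm³, so a = 3.980 × 10^-8 cm = 398 pm.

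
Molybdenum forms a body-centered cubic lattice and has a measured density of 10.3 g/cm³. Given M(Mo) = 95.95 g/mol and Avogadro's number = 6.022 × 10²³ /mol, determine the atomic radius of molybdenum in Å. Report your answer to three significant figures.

For a BCC cell (Z = 2), a³ = Z·M/(N_A·ρ) = 2 × 95.95 / (6.022 × 10²³ × 10.30) = 3.094 × 10^-23 cm³, so a = 3.139 × 10^-8 cm = 3.139 Å.
Atoms touch along the body diagonal, so √3·a = 4r, so r = 0.4330 × a = 1.36 Å.

1.36 Å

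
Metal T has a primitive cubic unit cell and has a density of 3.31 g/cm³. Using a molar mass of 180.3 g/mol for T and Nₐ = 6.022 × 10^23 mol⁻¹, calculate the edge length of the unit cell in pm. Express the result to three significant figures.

449 pm

With Z = 1 atom per simple cubic cell, a³ = Z·M/(N_A·ρ) = 1 × 180.3 / (6.022 × 10²³ × 3.310 g/cm³) = 9.045 × 10^-23 cm³.
a = (9.045 × 10^-23)^(1/3) = 4.489 × 10^-8 cm = 449 pm.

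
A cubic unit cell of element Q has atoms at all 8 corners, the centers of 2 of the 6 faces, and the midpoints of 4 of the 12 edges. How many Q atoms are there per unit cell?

Corner atoms are shared by 8 cells (1/8 each), face atoms by 2 (1/2 each), edge atoms by 4 (1/4 each).
Net atoms = 8 × 1/8 + 2 × 1/2 + 4 × 1/4 = 1 + 1 + 1 = 3.

3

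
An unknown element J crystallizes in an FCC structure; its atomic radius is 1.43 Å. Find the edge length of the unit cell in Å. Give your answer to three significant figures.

In an FCC lattice, atoms touch along the face diagonal, so √2·a = 4r.
a = 4r/√2 = 4 × 1.43 / 1.4142 = 4.04 Å.

4.04 Å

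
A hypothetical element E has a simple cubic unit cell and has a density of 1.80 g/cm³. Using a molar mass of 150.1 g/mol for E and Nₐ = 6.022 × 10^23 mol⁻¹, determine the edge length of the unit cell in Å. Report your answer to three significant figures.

5.17 Å

With Z = 1 atom per simple cubic cell, a³ = Z·M/(N_A·ρ) = 1 × 150.1 / (6.022 × 10²³ × 1.800 g/cm³) = 1.385 × 10^-22 cm³.
a = (1.385 × 10^-22)^(1/3) = 5.174 × 10^-8 cm = 5.17 Å.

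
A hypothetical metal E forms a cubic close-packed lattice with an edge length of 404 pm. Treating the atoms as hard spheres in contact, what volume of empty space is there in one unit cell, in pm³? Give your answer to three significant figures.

In an FCC lattice atoms touch along the face diagonal, so √2·a = 4r, so r = 0.3536a = 142.8 pm.
V_cell = a³ = 6.594 × 10^7 pm³; V_atoms = 4 × (4/3)πr³ = 4.883 × 10^7 pm³.
Empty space = 6.594 × 10^7 − 4.883 × 10^7 = 1.71 × 10^7 pm³.

1.71 × 10^7 pm³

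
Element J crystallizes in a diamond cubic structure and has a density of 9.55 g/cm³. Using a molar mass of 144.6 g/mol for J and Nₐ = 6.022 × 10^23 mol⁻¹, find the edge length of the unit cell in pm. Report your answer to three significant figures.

586 pm

With Z = 8 atoms per diamond cubic cell, a³ = Z·M/(N_A·ρ) = 8 × 144.6 / (6.022 × 10²³ × 9.550 g/cm³) = 2.011 × 10^-22 cm³.
a = (2.011 × 10^-22)^(1/3) = 5.859 × 10^-8 cm = 586 pm.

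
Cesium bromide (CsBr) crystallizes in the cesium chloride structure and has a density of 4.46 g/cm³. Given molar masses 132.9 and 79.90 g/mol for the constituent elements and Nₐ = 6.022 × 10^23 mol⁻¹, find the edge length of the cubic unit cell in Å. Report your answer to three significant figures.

4.30 Å

M(CsBr) = 212.8 g/mol; Z = 1 formula unit per cell.
a³ = Z·M/(N_A·ρ) = 1 × 212.8 / (6.022 × 10²³ × 4.46) = 7.923 × 10^-23 cm³, so a = 4.295 × 10^-8 cm = 4.30 Å.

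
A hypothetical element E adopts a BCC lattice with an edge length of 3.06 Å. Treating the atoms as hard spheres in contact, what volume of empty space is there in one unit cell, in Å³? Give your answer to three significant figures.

9.16 Å³

In a BCC lattice atoms touch along the body diagonal, so √3·a = 4r, so r = 0.4330a = 1.325 Å.
V_cell = a³ = 28.65 Å³; V_atoms = 2 × (4/3)πr³ = 19.49 Å³.
Empty space = 28.65 − 19.49 = 9.16 Å³.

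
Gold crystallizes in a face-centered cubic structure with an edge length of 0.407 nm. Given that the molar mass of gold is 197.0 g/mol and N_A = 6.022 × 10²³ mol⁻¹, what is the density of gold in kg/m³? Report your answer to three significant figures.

19400 kg/m³

An FCC unit cell contains Z = 4 atoms.
Cell volume: a³ = (0.407 nm)³ = (4.070 × 10^-8 cm)³ = 6.742 × 10^-23 cm³.
ρ = Z·M/(N_A·a³) = 4 × 197.0 / (6.022 × 10²³ × 6.742 × 10^-23) = 19.41 g/cm³ = 19400 kg/m³.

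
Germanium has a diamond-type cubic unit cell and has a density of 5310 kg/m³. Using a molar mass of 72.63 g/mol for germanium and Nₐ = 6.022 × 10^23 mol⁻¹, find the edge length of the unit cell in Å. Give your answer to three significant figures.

5.66 Å

With Z = 8 atoms per diamond cubic cell, a³ = Z·M/(N_A·ρ) = 8 × 72.63 / (6.022 × 10²³ × 5.310 g/cm³) = 1.817 × 10^-22 cm³.
a = (1.817 × 10^-22)^(1/3) = 5.664 × 10^-8 cm = 5.66 Å.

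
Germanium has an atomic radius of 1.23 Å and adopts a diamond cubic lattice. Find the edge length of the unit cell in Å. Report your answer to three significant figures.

In a diamond cubic lattice, nearest neighbors lie along the body diagonal with √3·a = 8r.
a = 8r/√3 = 8 × 1.23 / 1.7321 = 5.68 Å.

5.68 Å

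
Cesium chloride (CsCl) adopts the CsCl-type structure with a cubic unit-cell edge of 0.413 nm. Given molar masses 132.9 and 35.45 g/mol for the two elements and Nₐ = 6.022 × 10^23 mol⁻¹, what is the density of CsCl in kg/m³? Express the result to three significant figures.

3970 kg/m³

The CsCl-type structure contains Z = 1 formula unit per cell; M(CsCl) = 132.9 + 35.45 = 168.35 g/mol.
a³ = (4.130 × 10^-8 cm)³ = 7.044 × 10^-23 cm³.
ρ = 1 × 168.35 / (6.022 × 10²³ × 7.044 × 10^-23) = 3.968 g/cm³ = 3970 kg/m³.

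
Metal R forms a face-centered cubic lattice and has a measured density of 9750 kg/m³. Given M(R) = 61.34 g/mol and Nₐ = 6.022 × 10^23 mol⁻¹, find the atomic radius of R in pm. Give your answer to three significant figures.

For an FCC cell (Z = 4), a³ = Z·M/(N_A·ρ) = 4 × 61.34 / (6.022 × 10²³ × 9.750) = 4.179 × 10^-23 cm³, so a = 3.470 × 10^-8 cm = 347.0 pm.
Atoms touch along the face diagonal, so √2·a = 4r, so r = 0.3536 × a = 123 pm.

123 pm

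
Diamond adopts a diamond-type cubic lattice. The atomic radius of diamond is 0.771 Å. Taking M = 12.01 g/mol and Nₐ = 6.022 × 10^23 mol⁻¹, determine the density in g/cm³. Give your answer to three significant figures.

In a diamond cubic lattice, nearest neighbors lie along the body diagonal with √3·a = 8r, giving a = 3.561 Å = 3.561 × 10^-8 cm.
With Z = 8, ρ = Z·M/(N_A·a³) = 8 × 12.01 / (6.022 × 10²³ × 4.516 × 10^-23) = 3.533 g/cm³.

3.53 g/cm³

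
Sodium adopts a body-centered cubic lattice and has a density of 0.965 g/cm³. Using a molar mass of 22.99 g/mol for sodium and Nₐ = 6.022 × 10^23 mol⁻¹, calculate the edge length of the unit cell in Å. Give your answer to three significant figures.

With Z = 2 atoms per BCC cell, a³ = Z·M/(N_A·ρ) = 2 × 22.99 / (6.022 × 10²³ × 0.9650 g/cm³) = 7.912 × 10^-23 cm³.
a = (7.912 × 10^-23)^(1/3) = 4.293 × 10^-8 cm = 4.29 Å.

4.29 Å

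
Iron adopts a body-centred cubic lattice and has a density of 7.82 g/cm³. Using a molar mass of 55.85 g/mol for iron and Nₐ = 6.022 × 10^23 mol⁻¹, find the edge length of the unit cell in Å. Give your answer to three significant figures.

With Z = 2 atoms per BCC cell, a³ = Z·M/(N_A·ρ) = 2 × 55.85 / (6.022 × 10²³ × 7.820 g/cm³) = 2.372 × 10^-23 cm³.
a = (2.372 × 10^-23)^(1/3) = 2.873 × 10^-8 cm = 2.87 Å.

2.87 Å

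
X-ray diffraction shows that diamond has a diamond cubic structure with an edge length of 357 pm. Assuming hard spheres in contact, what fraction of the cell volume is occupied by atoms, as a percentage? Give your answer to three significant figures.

In a diamond cubic lattice nearest neighbors lie along the body diagonal with √3·a = 8r, so r = 0.2165a = 77.29 pm.
Packing fraction = Z·(4/3)πr³ / a³ = 8 × (4/3)π × (77.29)³ / (357)³ = 0.3401 = 34.0%.

34.0%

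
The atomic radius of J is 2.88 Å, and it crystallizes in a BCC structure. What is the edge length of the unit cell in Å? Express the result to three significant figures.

6.65 Å

In a BCC lattice, atoms touch along the body diagonal, so √3·a = 4r.
a = 4r/√3 = 4 × 2.88 / 1.7321 = 6.65 Å.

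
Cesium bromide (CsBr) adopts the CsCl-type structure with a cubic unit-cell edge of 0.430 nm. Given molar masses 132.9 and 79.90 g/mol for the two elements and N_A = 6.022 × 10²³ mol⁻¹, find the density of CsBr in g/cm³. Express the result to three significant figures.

The CsCl-type structure contains Z = 1 formula unit per cell; M(CsBr) = 132.9 + 79.90 = 212.8 g/mol.
a³ = (4.300 × 10^-8 cm)³ = 7.951 × 10^-23 cm³.
ρ = 1 × 212.8 / (6.022 × 10²³ × 7.951 × 10^-23) = 4.445 g/cm³.

4.44 g/cm³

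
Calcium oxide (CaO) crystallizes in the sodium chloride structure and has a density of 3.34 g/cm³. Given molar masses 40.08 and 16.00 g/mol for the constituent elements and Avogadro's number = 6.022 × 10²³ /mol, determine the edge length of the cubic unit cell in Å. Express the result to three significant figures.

4.81 Å

M(CaO) = 56.08 g/mol; Z = 4 formula units per cell.
a³ = Z·M/(N_A·ρ) = 4 × 56.08 / (6.022 × 10²³ × 3.34) = 1.115 × 10^-22 cm³, so a = 4.813 × 10^-8 cm = 4.81 Å.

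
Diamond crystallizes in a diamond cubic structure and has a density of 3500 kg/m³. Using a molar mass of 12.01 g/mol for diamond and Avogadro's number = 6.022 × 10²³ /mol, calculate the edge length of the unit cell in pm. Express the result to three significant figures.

357 pm

With Z = 8 atoms per diamond cubic cell, a³ = Z·M/(N_A·ρ) = 8 × 12.01 / (6.022 × 10²³ × 3.500 g/cm³) = 4.559 × 10^-23 cm³.
a = (4.559 × 10^-23)^(1/3) = 3.572 × 10^-8 cm = 357 pm.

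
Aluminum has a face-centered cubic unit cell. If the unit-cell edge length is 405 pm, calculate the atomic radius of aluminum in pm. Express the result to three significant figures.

143 pm

In an FCC lattice, atoms touch along the face diagonal, so √2·a = 4r.
r = √2·a/4 = 1.4142 × 405 / 4 = 143 pm.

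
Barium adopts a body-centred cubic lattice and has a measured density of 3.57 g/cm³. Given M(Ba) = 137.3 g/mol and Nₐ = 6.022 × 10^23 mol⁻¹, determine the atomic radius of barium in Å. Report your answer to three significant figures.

For a BCC cell (Z = 2), a³ = Z·M/(N_A·ρ) = 2 × 137.3 / (6.022 × 10²³ × 3.570) = 1.277 × 10^-22 cm³, so a = 5.036 × 10^-8 cm = 5.036 Å.
Atoms touch along the body diagonal, so √3·a = 4r, so r = 0.4330 × a = 2.18 Å.

2.18 Å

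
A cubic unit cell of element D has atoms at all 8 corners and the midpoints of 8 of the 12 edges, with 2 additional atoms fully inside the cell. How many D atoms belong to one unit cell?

5

Corner atoms are shared by 8 cells (1/8 each), edge atoms by 4 (1/4 each), interior atoms are unshared.
Net atoms = 8 × 1/8 + 8 × 1/4 + 2 = 1 + 2 + 2 = 5.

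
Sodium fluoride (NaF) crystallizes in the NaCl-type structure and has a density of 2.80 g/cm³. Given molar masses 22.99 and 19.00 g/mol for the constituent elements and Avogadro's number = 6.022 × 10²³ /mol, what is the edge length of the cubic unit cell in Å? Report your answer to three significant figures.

4.64 Å

M(NaF) = 41.99 g/mol; Z = 4 formula units per cell.
a³ = Z·M/(N_A·ρ) = 4 × 41.99 / (6.022 × 10²³ × 2.80) = 9.961 × 10^-23 cm³, so a = 4.636 × 10^-8 cm = 4.64 Å.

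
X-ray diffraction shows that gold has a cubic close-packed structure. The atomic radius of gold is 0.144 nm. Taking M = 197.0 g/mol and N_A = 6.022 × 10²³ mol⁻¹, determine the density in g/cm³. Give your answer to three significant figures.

19.4 g/cm³

In an FCC lattice, atoms touch along the face diagonal, so √2·a = 4r, giving a = 0.4073 nm = 4.073 × 10^-8 cm.
With Z = 4, ρ = Z·M/(N_A·a³) = 4 × 197.0 / (6.022 × 10²³ × 6.757 × 10^-23) = 19.37 g/cm³.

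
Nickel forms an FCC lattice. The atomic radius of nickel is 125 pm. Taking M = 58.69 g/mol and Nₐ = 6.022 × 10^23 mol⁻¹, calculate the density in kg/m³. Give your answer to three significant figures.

In an FCC lattice, atoms touch along the face diagonal, so √2·a = 4r, giving a = 353.6 pm = 3.536 × 10^-8 cm.
With Z = 4, ρ = Z·M/(N_A·a³) = 4 × 58.69 / (6.022 × 10²³ × 4.419 × 10^-23) = 8.821 g/cm³ = 8820 kg/m³.

8820 kg/m³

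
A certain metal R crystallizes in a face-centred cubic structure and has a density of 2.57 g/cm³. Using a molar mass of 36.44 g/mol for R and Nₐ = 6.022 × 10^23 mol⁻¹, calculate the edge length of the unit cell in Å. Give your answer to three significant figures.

4.55 Å

With Z = 4 atoms per FCC cell, a³ = Z·M/(N_A·ρ) = 4 × 36.44 / (6.022 × 10²³ × 2.570 g/cm³) = 9.418 × 10^-23 cm³.
a = (9.418 × 10^-23)^(1/3) = 4.550 × 10^-8 cm = 4.55 Å.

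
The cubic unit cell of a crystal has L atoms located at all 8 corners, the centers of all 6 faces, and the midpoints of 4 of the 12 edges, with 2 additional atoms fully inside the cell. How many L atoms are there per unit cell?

Corner atoms are shared by 8 cells (1/8 each), face atoms by 2 (1/2 each), edge atoms by 4 (1/4 each), interior atoms are unshared.
Net atoms = 8 × 1/8 + 6 × 1/2 + 4 × 1/4 + 2 = 1 + 3 + 1 + 2 = 7.

7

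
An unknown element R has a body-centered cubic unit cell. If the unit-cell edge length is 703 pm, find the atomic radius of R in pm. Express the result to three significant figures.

304 pm

In a BCC lattice, atoms touch along the body diagonal, so √3·a = 4r.
r = √3·a/4 = 1.7321 × 703 / 4 = 304 pm.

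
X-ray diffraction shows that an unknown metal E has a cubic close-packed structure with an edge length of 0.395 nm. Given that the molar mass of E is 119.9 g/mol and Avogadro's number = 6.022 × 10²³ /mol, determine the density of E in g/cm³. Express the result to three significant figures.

12.9 g/cm³

An FCC unit cell contains Z = 4 atoms.
Cell volume: a³ = (0.395 nm)³ = (3.950 × 10^-8 cm)³ = 6.163 × 10^-23 cm³.
ρ = Z·M/(N_A·a³) = 4 × 119.9 / (6.022 × 10²³ × 6.163 × 10^-23) = 12.92 g/cm³.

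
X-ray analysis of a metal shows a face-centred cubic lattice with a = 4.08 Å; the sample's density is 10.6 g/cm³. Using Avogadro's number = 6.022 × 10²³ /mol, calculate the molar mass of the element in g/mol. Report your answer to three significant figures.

108 g/mol

An FCC cell has Z = 4 atoms; a = 4.080 × 10^-8 cm.
M = ρ·N_A·a³/Z = 10.6 × 6.022 × 10²³ × 6.792 × 10^-23 / 4 = 108 g/mol.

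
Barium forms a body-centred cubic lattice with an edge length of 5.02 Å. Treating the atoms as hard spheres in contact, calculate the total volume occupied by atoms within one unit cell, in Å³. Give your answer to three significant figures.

In a BCC lattice atoms touch along the body diagonal, so √3·a = 4r, so r = 0.4330a = 2.174 Å.
V_atoms = Z × (4/3)πr³ = 2 × (4/3)π × (2.174)³ = 86.0 Å³.

86.0 Å³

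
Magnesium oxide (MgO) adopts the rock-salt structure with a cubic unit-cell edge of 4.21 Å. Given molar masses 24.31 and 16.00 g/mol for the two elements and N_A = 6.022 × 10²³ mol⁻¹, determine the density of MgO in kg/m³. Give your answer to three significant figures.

The rock-salt structure contains Z = 4 formula units per cell; M(MgO) = 24.31 + 16.00 = 40.31 g/mol.
a³ = (4.210 × 10^-8 cm)³ = 7.462 × 10^-23 cm³.
ρ = 4 × 40.31 / (6.022 × 10²³ × 7.462 × 10^-23) = 3.588 g/cm³ = 3590 kg/m³.

3590 kg/m³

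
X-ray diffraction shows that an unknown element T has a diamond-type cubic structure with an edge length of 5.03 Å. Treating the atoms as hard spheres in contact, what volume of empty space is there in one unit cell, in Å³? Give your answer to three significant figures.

84.0 Å³

In a diamond cubic lattice nearest neighbors lie along the body diagonal with √3·a = 8r, so r = 0.2165a = 1.089 Å.
V_cell = a³ = 127.3 Å³; V_atoms = 8 × (4/3)πr³ = 43.28 Å³.
Empty space = 127.3 − 43.28 = 84.0 Å³.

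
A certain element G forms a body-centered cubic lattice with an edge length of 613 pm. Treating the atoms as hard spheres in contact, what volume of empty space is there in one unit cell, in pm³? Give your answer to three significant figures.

7.37 × 10^7 pm³

In a BCC lattice atoms touch along the body diagonal, so √3·a = 4r, so r = 0.4330a = 265.4 pm.
V_cell = a³ = 2.303 × 10^8 pm³; V_atoms = 2 × (4/3)πr³ = 1.567 × 10^8 pm³.
Empty space = 2.303 × 10^8 − 1.567 × 10^8 = 7.37 × 10^7 pm³.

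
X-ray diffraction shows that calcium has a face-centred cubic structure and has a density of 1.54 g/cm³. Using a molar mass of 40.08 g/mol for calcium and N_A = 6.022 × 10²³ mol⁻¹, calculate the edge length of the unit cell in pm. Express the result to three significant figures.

557 pm

With Z = 4 atoms per FCC cell, a³ = Z·M/(N_A·ρ) = 4 × 40.08 / (6.022 × 10²³ × 1.540 g/cm³) = 1.729 × 10^-22 cm³.
a = (1.729 × 10^-22)^(1/3) = 5.571 × 10^-8 cm = 557 pm.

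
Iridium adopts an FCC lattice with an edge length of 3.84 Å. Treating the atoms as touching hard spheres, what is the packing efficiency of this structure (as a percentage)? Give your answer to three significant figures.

74.0%

In an FCC lattice atoms touch along the face diagonal, so √2·a = 4r, so r = 0.3536a = 1.358 Å.
Packing fraction = Z·(4/3)πr³ / a³ = 4 × (4/3)π × (1.358)³ / (3.84)³ = 0.7405 = 74.0%.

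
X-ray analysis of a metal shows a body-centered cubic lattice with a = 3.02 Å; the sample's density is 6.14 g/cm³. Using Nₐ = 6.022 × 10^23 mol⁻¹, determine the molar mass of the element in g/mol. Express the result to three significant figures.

A BCC cell has Z = 2 atoms; a = 3.020 × 10^-8 cm.
M = ρ·N_A·a³/Z = 6.14 × 6.022 × 10²³ × 2.754 × 10^-23 / 2 = 50.9 g/mol.

50.9 g/mol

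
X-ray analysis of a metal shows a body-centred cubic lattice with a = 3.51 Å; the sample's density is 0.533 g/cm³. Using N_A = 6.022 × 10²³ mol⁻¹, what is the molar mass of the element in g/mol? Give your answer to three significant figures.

A BCC cell has Z = 2 atoms; a = 3.510 × 10^-8 cm.
M = ρ·N_A·a³/Z = 0.533 × 6.022 × 10²³ × 4.324 × 10^-23 / 2 = 6.94 g/mol.

6.94 g/mol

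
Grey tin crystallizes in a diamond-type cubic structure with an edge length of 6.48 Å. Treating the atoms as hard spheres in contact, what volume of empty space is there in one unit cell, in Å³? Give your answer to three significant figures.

In a diamond cubic lattice nearest neighbors lie along the body diagonal with √3·a = 8r, so r = 0.2165a = 1.403 Å.
V_cell = a³ = 272.1 Å³; V_atoms = 8 × (4/3)πr³ = 92.54 Å³.
Empty space = 272.1 − 92.54 = 180 Å³.

180 Å³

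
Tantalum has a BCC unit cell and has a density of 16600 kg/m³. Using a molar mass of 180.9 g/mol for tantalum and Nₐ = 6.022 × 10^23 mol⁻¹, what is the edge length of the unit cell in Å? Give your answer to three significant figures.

3.31 Å

With Z = 2 atoms per BCC cell, a³ = Z·M/(N_A·ρ) = 2 × 180.9 / (6.022 × 10²³ × 16.60 g/cm³) = 3.619 × 10^-23 cm³.
a = (3.619 × 10^-23)^(1/3) = 3.308 × 10^-8 cm = 3.31 Å.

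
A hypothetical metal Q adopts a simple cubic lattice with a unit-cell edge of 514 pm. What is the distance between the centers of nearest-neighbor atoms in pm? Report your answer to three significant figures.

514 pm

In a simple cubic structure, atoms touch along the cell edge, so a = 2r; the nearest-neighbor distance equals 2r = 1.000·a.
d = 1.000 × 514 = 514 pm.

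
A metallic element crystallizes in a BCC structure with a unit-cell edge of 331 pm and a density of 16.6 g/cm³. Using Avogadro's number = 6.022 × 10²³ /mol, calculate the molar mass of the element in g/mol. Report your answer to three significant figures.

181 g/mol

A BCC cell has Z = 2 atoms; a = 3.310 × 10^-8 cm.
M = ρ·N_A·a³/Z = 16.6 × 6.022 × 10²³ × 3.626 × 10^-23 / 2 = 181 g/mol.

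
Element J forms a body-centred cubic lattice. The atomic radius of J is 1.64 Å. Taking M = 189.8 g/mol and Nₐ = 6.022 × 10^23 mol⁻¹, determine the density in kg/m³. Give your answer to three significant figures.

11600 kg/m³

In a BCC lattice, atoms touch along the body diagonal, so √3·a = 4r, giving a = 3.787 Å = 3.787 × 10^-8 cm.
With Z = 2, ρ = Z·M/(N_A·a³) = 2 × 189.8 / (6.022 × 10²³ × 5.433 × 10^-23) = 11.60 g/cm³ = 11600 kg/m³.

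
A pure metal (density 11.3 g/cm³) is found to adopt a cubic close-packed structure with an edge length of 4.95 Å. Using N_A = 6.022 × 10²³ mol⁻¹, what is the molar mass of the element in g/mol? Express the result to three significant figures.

206 g/mol

An FCC cell has Z = 4 atoms; a = 4.950 × 10^-8 cm.
M = ρ·N_A·a³/Z = 11.3 × 6.022 × 10²³ × 1.213 × 10^-22 / 4 = 206 g/mol.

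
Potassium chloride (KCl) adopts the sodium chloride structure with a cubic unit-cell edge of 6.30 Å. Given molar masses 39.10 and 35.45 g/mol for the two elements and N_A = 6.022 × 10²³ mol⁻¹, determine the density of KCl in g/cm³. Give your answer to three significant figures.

The sodium chloride structure contains Z = 4 formula units per cell; M(KCl) = 39.10 + 35.45 = 74.55 g/mol.
a³ = (6.300 × 10^-8 cm)³ = 2.500 × 10^-22 cm³.
ρ = 4 × 74.55 / (6.022 × 10²³ × 2.500 × 10^-22) = 1.980 g/cm³.

1.98 g/cm³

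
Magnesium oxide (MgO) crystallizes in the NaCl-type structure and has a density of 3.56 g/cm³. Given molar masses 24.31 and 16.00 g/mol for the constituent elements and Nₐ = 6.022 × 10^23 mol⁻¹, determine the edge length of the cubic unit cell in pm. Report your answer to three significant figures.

422 pm

M(MgO) = 40.31 g/mol; Z = 4 formula units per cell.
a³ = Z·M/(N_A·ρ) = 4 × 40.31 / (6.022 × 10²³ × 3.56) = 7.521 × 10^-23 cm³, so a = 4.221 × 10^-8 cm = 422 pm.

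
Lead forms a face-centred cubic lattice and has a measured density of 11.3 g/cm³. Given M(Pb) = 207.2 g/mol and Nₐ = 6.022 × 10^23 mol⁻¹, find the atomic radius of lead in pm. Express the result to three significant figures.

For an FCC cell (Z = 4), a³ = Z·M/(N_A·ρ) = 4 × 207.2 / (6.022 × 10²³ × 11.30) = 1.218 × 10^-22 cm³, so a = 4.957 × 10^-8 cm = 495.7 pm.
Atoms touch along the face diagonal, so √2·a = 4r, so r = 0.3536 × a = 175 pm.

175 pm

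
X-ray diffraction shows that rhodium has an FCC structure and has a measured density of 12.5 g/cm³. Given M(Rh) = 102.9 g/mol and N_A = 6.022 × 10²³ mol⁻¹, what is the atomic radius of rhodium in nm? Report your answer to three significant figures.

0.134 nm

For an FCC cell (Z = 4), a³ = Z·M/(N_A·ρ) = 4 × 102.9 / (6.022 × 10²³ × 12.50) = 5.468 × 10^-23 cm³, so a = 3.796 × 10^-8 cm = 0.3796 nm.
Atoms touch along the face diagonal, so √2·a = 4r, so r = 0.3536 × a = 0.134 nm.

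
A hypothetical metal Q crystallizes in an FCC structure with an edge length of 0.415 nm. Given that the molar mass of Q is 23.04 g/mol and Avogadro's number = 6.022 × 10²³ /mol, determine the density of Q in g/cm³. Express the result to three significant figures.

2.14 g/cm³

An FCC unit cell contains Z = 4 atoms.
Cell volume: a³ = (0.415 nm)³ = (4.150 × 10^-8 cm)³ = 7.147 × 10^-23 cm³.
ρ = Z·M/(N_A·a³) = 4 × 23.04 / (6.022 × 10²³ × 7.147 × 10^-23) = 2.141 g/cm³.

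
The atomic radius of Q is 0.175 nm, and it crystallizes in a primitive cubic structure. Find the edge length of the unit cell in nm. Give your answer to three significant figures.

In a simple cubic lattice, atoms touch along the cell edge, so a = 2r.
a = 2r = 2 × 0.175 = 0.350 nm.

0.350 nm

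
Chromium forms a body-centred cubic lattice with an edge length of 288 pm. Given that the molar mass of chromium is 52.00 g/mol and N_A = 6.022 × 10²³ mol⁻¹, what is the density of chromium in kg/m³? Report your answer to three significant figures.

A BCC unit cell contains Z = 2 atoms.
Cell volume: a³ = (288 pm)³ = (2.880 × 10^-8 cm)³ = 2.389 × 10^-23 cm³.
ρ = Z·M/(N_A·a³) = 2 × 52.00 / (6.022 × 10²³ × 2.389 × 10^-23) = 7.230 g/cm³ = 7230 kg/m³.

7230 kg/m³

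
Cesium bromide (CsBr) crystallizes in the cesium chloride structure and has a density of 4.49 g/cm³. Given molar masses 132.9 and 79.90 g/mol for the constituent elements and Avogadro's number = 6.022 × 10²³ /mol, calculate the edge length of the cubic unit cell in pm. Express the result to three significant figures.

429 pm

M(CsBr) = 212.8 g/mol; Z = 1 formula unit per cell.
a³ = Z·M/(N_A·ρ) = 1 × 212.8 / (6.022 × 10²³ × 4.49) = 7.870 × 10^-23 cm³, so a = 4.285 × 10^-8 cm = 429 pm.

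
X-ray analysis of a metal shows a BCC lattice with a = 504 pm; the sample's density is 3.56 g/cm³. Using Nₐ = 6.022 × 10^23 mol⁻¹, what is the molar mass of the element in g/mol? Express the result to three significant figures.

137 g/mol

A BCC cell has Z = 2 atoms; a = 5.040 × 10^-8 cm.
M = ρ·N_A·a³/Z = 3.56 × 6.022 × 10²³ × 1.280 × 10^-22 / 2 = 137 g/mol.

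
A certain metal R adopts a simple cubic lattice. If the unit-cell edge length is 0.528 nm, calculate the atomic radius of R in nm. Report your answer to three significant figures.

In a simple cubic lattice, atoms touch along the cell edge, so a = 2r.
r = a/2 = 0.528/2 = 0.264 nm.

0.264 nm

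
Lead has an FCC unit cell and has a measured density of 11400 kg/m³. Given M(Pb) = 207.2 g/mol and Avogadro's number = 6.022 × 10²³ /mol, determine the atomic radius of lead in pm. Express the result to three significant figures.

For an FCC cell (Z = 4), a³ = Z·M/(N_A·ρ) = 4 × 207.2 / (6.022 × 10²³ × 11.40) = 1.207 × 10^-22 cm³, so a = 4.942 × 10^-8 cm = 494.2 pm.
Atoms touch along the face diagonal, so √2·a = 4r, so r = 0.3536 × a = 175 pm.

175 pm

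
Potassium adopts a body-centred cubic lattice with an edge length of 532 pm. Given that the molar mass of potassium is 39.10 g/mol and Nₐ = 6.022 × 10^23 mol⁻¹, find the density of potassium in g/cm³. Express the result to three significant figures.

0.862 g/cm³

A BCC unit cell contains Z = 2 atoms.
Cell volume: a³ = (532 pm)³ = (5.320 × 10^-8 cm)³ = 1.506 × 10^-22 cm³.
ρ = Z·M/(N_A·a³) = 2 × 39.10 / (6.022 × 10²³ × 1.506 × 10^-22) = 0.8624 g/cm³.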